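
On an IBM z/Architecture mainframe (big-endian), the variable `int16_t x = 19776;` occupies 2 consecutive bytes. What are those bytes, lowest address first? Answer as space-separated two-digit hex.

4D 40

19776 in hexadecimal, padded to 16 bits, is 0x4D40.
Split into bytes (most-significant first): 4D 40.
In big-endian order the high byte comes first in memory.
So the memory order matches the most-significant-first order: 4D 40.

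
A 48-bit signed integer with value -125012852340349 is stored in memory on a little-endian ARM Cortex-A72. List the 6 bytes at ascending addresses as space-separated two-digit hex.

Two's complement of -125012852340349 in 48 bits: 125012852340349 = 0x71B2D2A7F67D; invert → 0x8E4D2D580982; add 1 → 0x8E4D2D580983.
Split into bytes (most-significant first): 8E 4D 2D 58 09 83.
Little-endian: lowest address holds the least-significant byte.
So at ascending addresses the bytes are 83 09 58 2D 4D 8E.

83 09 58 2D 4D 8E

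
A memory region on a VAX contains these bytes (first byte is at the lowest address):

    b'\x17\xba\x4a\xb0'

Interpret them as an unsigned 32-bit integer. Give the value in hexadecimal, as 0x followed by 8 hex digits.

Little-endian stores the least-significant byte at the lowest address.
Reassemble most-significant byte first: B0 4A BA 17 → 0xB04ABA17.

0xB04ABA17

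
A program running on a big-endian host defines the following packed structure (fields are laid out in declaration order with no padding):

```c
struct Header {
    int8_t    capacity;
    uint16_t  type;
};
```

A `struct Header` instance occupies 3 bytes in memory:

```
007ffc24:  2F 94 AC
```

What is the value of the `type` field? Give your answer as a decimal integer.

`type` follows `capacity` (1 byte), so it starts at byte offset 1 and occupies 2 bytes.
Bytes at offsets 1..2: 94 AC.
In big-endian order the high byte comes first in memory.
The bytes are already most-significant first: 0x94AC.
0x94AC = 38060.

38060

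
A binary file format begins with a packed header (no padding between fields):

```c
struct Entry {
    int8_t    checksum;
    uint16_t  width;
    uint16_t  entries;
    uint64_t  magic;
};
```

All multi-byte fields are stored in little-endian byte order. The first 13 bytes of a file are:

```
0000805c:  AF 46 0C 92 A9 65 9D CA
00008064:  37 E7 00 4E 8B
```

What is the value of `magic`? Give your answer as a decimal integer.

`magic` follows `checksum` (1 B), `width` (2 B), `entries` (2 B), so it starts at offset 1 + 2 + 2 = 5 and occupies 8 bytes.
Bytes at offsets 5..12: 65 9D CA 37 E7 00 4E 8B.
Little-endian: lowest address holds the least-significant byte.
Reassemble most-significant byte first: 8B 4E 00 E7 37 CA 9D 65 → 0x8B4E00E737CA9D65.
0x8B4E00E737CA9D65 = 10037961612528885093.

10037961612528885093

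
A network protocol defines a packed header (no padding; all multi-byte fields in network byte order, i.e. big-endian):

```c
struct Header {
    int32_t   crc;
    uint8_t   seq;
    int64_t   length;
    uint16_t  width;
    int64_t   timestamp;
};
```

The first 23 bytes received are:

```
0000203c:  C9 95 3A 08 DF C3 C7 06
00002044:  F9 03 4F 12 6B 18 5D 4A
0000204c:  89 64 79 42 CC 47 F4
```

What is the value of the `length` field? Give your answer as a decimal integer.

-4339492049376046485

`length` follows `crc` (4 B), `seq` (1 B), so it starts at offset 4 + 1 = 5 and occupies 8 bytes.
Bytes at offsets 5..12: C3 C7 06 F9 03 4F 12 6B.
Big-endian stores the most-significant byte at the lowest address.
The bytes are already most-significant first: 0xC3C706F9034F126B.
Top bit is set, so as a signed 64-bit value this is 0xC3C706F9034F126B − 2^64 = -4339492049376046485.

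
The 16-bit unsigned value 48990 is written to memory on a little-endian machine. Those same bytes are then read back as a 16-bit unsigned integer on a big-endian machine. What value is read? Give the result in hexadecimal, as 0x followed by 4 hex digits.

0x5EBF

48990 in 16-bit hexadecimal is 0xBF5E.
Stored little-endian, the bytes at ascending addresses are 5E BF.
Read back as big-endian, the last byte is least significant, giving 0x5EBF.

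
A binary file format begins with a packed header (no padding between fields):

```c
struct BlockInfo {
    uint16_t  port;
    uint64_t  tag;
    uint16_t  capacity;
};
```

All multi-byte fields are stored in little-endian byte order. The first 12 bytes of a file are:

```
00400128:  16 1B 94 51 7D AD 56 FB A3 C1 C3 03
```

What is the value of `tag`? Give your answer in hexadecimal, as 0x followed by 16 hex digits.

0xC1A3FB56AD7D5194

`tag` follows `port` (2 bytes), so it starts at byte offset 2 and occupies 8 bytes.
Bytes at offsets 2..9: 94 51 7D AD 56 FB A3 C1.
Little-endian stores the least-significant byte at the lowest address.
Reassemble most-significant byte first: C1 A3 FB 56 AD 7D 51 94 → 0xC1A3FB56AD7D5194.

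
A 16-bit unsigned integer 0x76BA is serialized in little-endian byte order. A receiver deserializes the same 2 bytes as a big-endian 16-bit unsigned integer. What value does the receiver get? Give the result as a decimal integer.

47734

Stored little-endian, the bytes at ascending addresses are BA 76.
Read back as big-endian, the last byte is least significant, giving 0xBA76.
0xBA76 = 47734.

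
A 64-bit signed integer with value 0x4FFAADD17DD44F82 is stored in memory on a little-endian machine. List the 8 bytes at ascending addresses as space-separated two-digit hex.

Split into bytes (most-significant first): 4F FA AD D1 7D D4 4F 82.
In little-endian order the low byte comes first in memory.
So at ascending addresses the bytes are 82 4F D4 7D D1 AD FA 4F.

82 4F D4 7D D1 AD FA 4F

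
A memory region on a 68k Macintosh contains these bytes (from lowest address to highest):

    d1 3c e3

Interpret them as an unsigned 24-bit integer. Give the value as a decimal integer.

13712611

Big-endian: lowest address holds the most-significant byte.
The bytes are already most-significant first: 0xD13CE3.
0xD13CE3 = 13712611.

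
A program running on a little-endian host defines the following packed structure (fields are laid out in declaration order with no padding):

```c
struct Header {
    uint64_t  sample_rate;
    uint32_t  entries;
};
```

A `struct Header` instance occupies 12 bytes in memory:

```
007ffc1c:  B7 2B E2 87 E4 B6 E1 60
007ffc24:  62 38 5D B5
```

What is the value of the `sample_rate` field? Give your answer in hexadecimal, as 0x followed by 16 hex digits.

0x60E1B6E487E22BB7

`sample_rate` is the first field, at byte offset 0, occupying 8 bytes.
Bytes at offsets 0..7: B7 2B E2 87 E4 B6 E1 60.
Little-endian: lowest address holds the least-significant byte.
Reassemble most-significant byte first: 60 E1 B6 E4 87 E2 2B B7 → 0x60E1B6E487E22BB7.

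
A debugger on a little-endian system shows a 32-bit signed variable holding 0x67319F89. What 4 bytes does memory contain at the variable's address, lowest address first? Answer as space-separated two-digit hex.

89 9F 31 67

Split into bytes (most-significant first): 67 31 9F 89.
In little-endian order the low byte comes first in memory.
So at ascending addresses the bytes are 89 9F 31 67.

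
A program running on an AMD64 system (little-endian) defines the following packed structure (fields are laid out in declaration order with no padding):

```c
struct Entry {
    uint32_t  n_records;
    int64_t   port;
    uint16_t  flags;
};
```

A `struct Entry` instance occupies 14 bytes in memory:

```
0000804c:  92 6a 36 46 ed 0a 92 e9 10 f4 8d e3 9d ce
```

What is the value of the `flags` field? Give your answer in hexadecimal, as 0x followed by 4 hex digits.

0xCE9D

`flags` follows `n_records` (4 B), `port` (8 B), so it starts at offset 4 + 8 = 12 and occupies 2 bytes.
Bytes at offsets 12..13: 9D CE.
Little-endian stores the least-significant byte at the lowest address.
Reassemble most-significant byte first: CE 9D → 0xCE9D.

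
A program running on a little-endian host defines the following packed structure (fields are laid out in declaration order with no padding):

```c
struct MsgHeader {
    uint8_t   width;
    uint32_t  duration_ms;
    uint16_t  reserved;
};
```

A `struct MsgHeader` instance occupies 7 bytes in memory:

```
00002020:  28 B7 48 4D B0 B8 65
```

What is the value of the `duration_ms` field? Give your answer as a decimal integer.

2957854903

`duration_ms` follows `width` (1 byte), so it starts at byte offset 1 and occupies 4 bytes.
Bytes at offsets 1..4: B7 48 4D B0.
Little-endian stores the least-significant byte at the lowest address.
Reassemble most-significant byte first: B0 4D 48 B7 → 0xB04D48B7.
0xB04D48B7 = 2957854903.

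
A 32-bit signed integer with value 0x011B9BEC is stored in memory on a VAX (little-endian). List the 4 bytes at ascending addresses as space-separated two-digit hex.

Split into bytes (most-significant first): 01 1B 9B EC.
In little-endian order the low byte comes first in memory.
So at ascending addresses the bytes are EC 9B 1B 01.

EC 9B 1B 01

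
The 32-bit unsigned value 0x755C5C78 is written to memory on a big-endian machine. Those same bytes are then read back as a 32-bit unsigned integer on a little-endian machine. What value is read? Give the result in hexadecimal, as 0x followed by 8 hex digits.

0x785C5C75

Stored big-endian, the bytes at ascending addresses are 75 5C 5C 78.
Read back as little-endian, the first byte is least significant, giving 0x785C5C75.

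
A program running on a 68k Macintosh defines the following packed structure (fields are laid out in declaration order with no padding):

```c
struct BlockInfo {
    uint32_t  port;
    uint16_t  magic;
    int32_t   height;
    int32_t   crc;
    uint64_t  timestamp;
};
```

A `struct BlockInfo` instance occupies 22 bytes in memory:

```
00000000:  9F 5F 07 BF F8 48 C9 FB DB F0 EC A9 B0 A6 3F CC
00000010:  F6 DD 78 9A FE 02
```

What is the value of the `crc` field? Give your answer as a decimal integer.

`crc` follows `port` (4 B), `magic` (2 B), `height` (4 B), so it starts at offset 4 + 2 + 4 = 10 and occupies 4 bytes.
Bytes at offsets 10..13: EC A9 B0 A6.
Big-endian: lowest address holds the most-significant byte.
The bytes are already most-significant first: 0xECA9B0A6.
Top bit is set, so as a signed 32-bit value this is 0xECA9B0A6 − 2^32 = -324423514.

-324423514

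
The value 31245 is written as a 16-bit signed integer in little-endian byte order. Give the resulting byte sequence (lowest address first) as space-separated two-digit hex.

31245 in hexadecimal, padded to 16 bits, is 0x7A0D.
Split into bytes (most-significant first): 7A 0D.
In little-endian order the low byte comes first in memory.
So at ascending addresses the bytes are 0D 7A.

0D 7A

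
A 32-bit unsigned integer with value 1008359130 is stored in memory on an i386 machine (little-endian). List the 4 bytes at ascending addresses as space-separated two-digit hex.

DA 56 1A 3C

1008359130 in hexadecimal, padded to 32 bits, is 0x3C1A56DA.
Split into bytes (most-significant first): 3C 1A 56 DA.
Little-endian: lowest address holds the least-significant byte.
So at ascending addresses the bytes are DA 56 1A 3C.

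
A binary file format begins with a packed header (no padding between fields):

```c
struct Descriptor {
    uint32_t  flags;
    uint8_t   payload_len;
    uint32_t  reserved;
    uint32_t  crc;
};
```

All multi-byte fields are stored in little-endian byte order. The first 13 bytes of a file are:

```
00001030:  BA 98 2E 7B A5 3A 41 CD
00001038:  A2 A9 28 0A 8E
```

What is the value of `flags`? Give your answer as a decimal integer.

`flags` is the first field, at byte offset 0, occupying 4 bytes.
Bytes at offsets 0..3: BA 98 2E 7B.
In little-endian order the low byte comes first in memory.
Reassemble most-significant byte first: 7B 2E 98 BA → 0x7B2E98BA.
0x7B2E98BA = 2066651322.

2066651322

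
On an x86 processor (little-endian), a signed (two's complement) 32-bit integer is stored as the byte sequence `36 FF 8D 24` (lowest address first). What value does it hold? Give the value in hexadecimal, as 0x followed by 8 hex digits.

In little-endian order the low byte comes first in memory.
Reassemble most-significant byte first: 24 8D FF 36 → 0x248DFF36.

0x248DFF36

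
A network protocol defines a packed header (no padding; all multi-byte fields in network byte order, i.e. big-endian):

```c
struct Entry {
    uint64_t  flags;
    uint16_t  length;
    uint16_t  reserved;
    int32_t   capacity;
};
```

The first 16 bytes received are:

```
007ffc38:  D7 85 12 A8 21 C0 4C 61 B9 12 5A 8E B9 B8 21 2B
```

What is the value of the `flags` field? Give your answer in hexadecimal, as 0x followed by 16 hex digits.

0xD78512A821C04C61

`flags` is the first field, at byte offset 0, occupying 8 bytes.
Bytes at offsets 0..7: D7 85 12 A8 21 C0 4C 61.
Big-endian stores the most-significant byte at the lowest address.
The bytes are already most-significant first: 0xD78512A821C04C61.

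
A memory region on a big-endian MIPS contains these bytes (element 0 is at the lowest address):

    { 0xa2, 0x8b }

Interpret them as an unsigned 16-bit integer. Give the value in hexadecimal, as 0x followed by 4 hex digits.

0xA28B

In big-endian order the high byte comes first in memory.
The bytes are already most-significant first: 0xA28B.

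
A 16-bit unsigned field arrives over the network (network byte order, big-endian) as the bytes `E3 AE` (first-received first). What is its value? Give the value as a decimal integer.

58286

Big-endian: lowest address holds the most-significant byte.
The bytes are already most-significant first: 0xE3AE.
0xE3AE = 58286.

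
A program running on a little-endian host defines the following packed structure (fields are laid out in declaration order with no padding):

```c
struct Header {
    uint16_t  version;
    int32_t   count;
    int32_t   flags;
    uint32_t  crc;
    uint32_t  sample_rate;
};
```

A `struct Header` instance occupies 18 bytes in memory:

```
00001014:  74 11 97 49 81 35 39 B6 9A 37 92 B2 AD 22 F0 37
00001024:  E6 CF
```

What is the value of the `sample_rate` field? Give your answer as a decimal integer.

3487971312

`sample_rate` follows `version` (2 B), `count` (4 B), `flags` (4 B), `crc` (4 B), so it starts at offset 2 + 4 + 4 + 4 = 14 and occupies 4 bytes.
Bytes at offsets 14..17: F0 37 E6 CF.
In little-endian order the low byte comes first in memory.
Reassemble most-significant byte first: CF E6 37 F0 → 0xCFE637F0.
0xCFE637F0 = 3487971312.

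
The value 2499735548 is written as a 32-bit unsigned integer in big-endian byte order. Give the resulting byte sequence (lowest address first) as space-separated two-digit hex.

94 FE EF FC

2499735548 in hexadecimal, padded to 32 bits, is 0x94FEEFFC.
Split into bytes (most-significant first): 94 FE EF FC.
In big-endian order the high byte comes first in memory.
So the memory order matches the most-significant-first order: 94 FE EF FC.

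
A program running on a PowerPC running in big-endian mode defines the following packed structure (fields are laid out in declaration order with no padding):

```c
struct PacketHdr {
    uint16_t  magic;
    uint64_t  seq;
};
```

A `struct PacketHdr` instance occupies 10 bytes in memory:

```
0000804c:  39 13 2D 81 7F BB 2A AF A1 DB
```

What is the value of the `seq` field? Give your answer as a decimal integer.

3279042445554196955

`seq` follows `magic` (2 bytes), so it starts at byte offset 2 and occupies 8 bytes.
Bytes at offsets 2..9: 2D 81 7F BB 2A AF A1 DB.
Big-endian: lowest address holds the most-significant byte.
The bytes are already most-significant first: 0x2D817FBB2AAFA1DB.
0x2D817FBB2AAFA1DB = 3279042445554196955.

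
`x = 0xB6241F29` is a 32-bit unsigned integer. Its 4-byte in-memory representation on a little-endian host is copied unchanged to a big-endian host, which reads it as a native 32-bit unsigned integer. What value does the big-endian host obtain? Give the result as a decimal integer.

Stored little-endian, the bytes at ascending addresses are 29 1F 24 B6.
Read back as big-endian, the last byte is least significant, giving 0x291F24B6.
0x291F24B6 = 689906870.

689906870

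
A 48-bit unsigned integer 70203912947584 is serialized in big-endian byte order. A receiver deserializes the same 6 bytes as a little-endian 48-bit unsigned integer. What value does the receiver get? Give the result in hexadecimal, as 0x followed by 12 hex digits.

70203912947584 in 48-bit hexadecimal is 0x3FD99F4B0780.
Stored big-endian, the bytes at ascending addresses are 3F D9 9F 4B 07 80.
Read back as little-endian, the first byte is least significant, giving 0x80074B9FD93F.

0x80074B9FD93F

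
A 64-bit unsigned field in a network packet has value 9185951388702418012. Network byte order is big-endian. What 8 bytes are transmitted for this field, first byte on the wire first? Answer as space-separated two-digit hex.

9185951388702418012 in hexadecimal, padded to 64 bits, is 0x7F7B0E1E679D245C.
Split into bytes (most-significant first): 7F 7B 0E 1E 67 9D 24 5C.
Big-endian: lowest address holds the most-significant byte.
So the memory order matches the most-significant-first order: 7F 7B 0E 1E 67 9D 24 5C.

7F 7B 0E 1E 67 9D 24 5C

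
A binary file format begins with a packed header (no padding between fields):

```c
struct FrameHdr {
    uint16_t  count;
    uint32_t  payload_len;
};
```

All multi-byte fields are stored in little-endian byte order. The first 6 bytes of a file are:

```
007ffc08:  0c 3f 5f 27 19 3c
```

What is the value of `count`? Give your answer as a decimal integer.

`count` is the first field, at byte offset 0, occupying 2 bytes.
Bytes at offsets 0..1: 0C 3F.
Little-endian stores the least-significant byte at the lowest address.
Reassemble most-significant byte first: 3F 0C → 0x3F0C.
0x3F0C = 16140.

16140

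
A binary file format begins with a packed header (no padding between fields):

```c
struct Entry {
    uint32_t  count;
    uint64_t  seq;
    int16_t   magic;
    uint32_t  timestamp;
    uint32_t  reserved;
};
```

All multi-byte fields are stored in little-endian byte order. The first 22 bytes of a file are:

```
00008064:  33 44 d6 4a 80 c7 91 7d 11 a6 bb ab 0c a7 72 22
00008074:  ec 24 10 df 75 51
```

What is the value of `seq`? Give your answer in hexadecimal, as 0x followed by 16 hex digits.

`seq` follows `count` (4 bytes), so it starts at byte offset 4 and occupies 8 bytes.
Bytes at offsets 4..11: 80 C7 91 7D 11 A6 BB AB.
Little-endian stores the least-significant byte at the lowest address.
Reassemble most-significant byte first: AB BB A6 11 7D 91 C7 80 → 0xABBBA6117D91C780.

0xABBBA6117D91C780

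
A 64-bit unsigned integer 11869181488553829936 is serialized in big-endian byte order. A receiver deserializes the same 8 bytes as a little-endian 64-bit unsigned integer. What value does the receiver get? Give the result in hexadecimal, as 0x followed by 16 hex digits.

11869181488553829936 in 64-bit hexadecimal is 0xA4B7CDAD9FE4A630.
Stored big-endian, the bytes at ascending addresses are A4 B7 CD AD 9F E4 A6 30.
Read back as little-endian, the first byte is least significant, giving 0x30A6E49FADCDB7A4.

0x30A6E49FADCDB7A4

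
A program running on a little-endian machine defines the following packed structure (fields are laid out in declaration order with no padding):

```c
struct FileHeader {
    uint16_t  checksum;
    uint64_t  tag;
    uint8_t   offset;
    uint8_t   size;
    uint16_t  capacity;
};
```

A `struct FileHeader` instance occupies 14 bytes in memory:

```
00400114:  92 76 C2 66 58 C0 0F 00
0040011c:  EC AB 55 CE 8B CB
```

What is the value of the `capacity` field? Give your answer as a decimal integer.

`capacity` follows `checksum` (2 B), `tag` (8 B), `offset` (1 B), `size` (1 B), so it starts at offset 2 + 8 + 1 + 1 = 12 and occupies 2 bytes.
Bytes at offsets 12..13: 8B CB.
Little-endian: lowest address holds the least-significant byte.
Reassemble most-significant byte first: CB 8B → 0xCB8B.
0xCB8B = 52107.

52107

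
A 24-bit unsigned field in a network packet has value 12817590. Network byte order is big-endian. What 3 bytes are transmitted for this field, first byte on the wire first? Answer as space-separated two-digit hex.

C3 94 B6

12817590 in hexadecimal, padded to 24 bits, is 0xC394B6.
Split into bytes (most-significant first): C3 94 B6.
In big-endian order the high byte comes first in memory.
So the memory order matches the most-significant-first order: C3 94 B6.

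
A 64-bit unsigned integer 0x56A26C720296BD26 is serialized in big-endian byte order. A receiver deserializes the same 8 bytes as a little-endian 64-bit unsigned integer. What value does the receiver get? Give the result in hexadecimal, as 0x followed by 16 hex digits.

Stored big-endian, the bytes at ascending addresses are 56 A2 6C 72 02 96 BD 26.
Read back as little-endian, the first byte is least significant, giving 0x26BD9602726CA256.

0x26BD9602726CA256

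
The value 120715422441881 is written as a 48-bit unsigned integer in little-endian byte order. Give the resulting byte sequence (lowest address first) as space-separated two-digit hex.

120715422441881 in hexadecimal, padded to 48 bits, is 0x6DCA3FDFA199.
Split into bytes (most-significant first): 6D CA 3F DF A1 99.
Little-endian stores the least-significant byte at the lowest address.
So at ascending addresses the bytes are 99 A1 DF 3F CA 6D.

99 A1 DF 3F CA 6D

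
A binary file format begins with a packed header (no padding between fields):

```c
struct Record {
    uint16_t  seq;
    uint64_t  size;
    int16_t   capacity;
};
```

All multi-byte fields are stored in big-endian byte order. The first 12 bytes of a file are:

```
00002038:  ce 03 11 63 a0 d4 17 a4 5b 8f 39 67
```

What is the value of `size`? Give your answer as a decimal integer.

1253021954129288079

`size` follows `seq` (2 bytes), so it starts at byte offset 2 and occupies 8 bytes.
Bytes at offsets 2..9: 11 63 A0 D4 17 A4 5B 8F.
Big-endian: lowest address holds the most-significant byte.
The bytes are already most-significant first: 0x1163A0D417A45B8F.
0x1163A0D417A45B8F = 1253021954129288079.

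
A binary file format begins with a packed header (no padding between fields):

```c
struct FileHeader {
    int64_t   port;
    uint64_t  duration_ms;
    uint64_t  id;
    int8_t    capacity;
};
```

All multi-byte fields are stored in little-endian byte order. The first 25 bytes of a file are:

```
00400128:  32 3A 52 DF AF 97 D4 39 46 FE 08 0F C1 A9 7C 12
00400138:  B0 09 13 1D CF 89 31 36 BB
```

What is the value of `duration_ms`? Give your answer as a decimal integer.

1332126236440854086

`duration_ms` follows `port` (8 bytes), so it starts at byte offset 8 and occupies 8 bytes.
Bytes at offsets 8..15: 46 FE 08 0F C1 A9 7C 12.
In little-endian order the low byte comes first in memory.
Reassemble most-significant byte first: 12 7C A9 C1 0F 08 FE 46 → 0x127CA9C10F08FE46.
0x127CA9C10F08FE46 = 1332126236440854086.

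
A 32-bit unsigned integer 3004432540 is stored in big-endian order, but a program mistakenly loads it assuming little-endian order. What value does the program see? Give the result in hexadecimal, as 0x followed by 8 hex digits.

0x9C0014B3

3004432540 in 32-bit hexadecimal is 0xB314009C.
Stored big-endian, the bytes at ascending addresses are B3 14 00 9C.
Read back as little-endian, the first byte is least significant, giving 0x9C0014B3.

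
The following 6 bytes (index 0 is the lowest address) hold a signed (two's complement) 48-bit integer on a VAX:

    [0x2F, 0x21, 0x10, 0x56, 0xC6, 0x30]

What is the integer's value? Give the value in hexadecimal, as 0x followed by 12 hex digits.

Little-endian stores the least-significant byte at the lowest address.
Reassemble most-significant byte first: 30 C6 56 10 21 2F → 0x30C65610212F.

0x30C65610212F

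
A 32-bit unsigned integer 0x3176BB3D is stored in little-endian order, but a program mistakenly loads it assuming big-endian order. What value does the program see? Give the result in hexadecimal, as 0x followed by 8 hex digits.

0x3DBB7631

Stored little-endian, the bytes at ascending addresses are 3D BB 76 31.
Read back as big-endian, the last byte is least significant, giving 0x3DBB7631.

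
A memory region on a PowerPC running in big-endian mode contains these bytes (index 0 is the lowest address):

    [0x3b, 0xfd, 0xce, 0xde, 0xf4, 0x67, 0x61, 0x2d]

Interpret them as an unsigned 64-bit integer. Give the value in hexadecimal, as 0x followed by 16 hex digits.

0x3BFDCEDEF467612D

Big-endian stores the most-significant byte at the lowest address.
The bytes are already most-significant first: 0x3BFDCEDEF467612D.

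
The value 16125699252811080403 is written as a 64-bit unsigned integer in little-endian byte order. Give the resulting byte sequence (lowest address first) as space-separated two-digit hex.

D3 22 96 66 08 FE C9 DF

16125699252811080403 in hexadecimal, padded to 64 bits, is 0xDFC9FE08669622D3.
Split into bytes (most-significant first): DF C9 FE 08 66 96 22 D3.
Little-endian: lowest address holds the least-significant byte.
So at ascending addresses the bytes are D3 22 96 66 08 FE C9 DF.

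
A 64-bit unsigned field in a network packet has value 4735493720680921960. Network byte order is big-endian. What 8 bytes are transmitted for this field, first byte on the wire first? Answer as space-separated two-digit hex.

4735493720680921960 in hexadecimal, padded to 64 bits, is 0x41B7DA7301477B68.
Split into bytes (most-significant first): 41 B7 DA 73 01 47 7B 68.
Big-endian: lowest address holds the most-significant byte.
So the memory order matches the most-significant-first order: 41 B7 DA 73 01 47 7B 68.

41 B7 DA 73 01 47 7B 68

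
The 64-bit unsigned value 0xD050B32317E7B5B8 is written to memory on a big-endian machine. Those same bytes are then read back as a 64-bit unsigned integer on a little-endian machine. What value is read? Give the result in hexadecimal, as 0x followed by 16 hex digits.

0xB8B5E71723B350D0

Stored big-endian, the bytes at ascending addresses are D0 50 B3 23 17 E7 B5 B8.
Read back as little-endian, the first byte is least significant, giving 0xB8B5E71723B350D0.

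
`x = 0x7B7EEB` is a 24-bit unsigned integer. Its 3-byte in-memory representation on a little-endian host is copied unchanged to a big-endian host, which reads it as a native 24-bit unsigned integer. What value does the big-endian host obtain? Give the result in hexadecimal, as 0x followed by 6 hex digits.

0xEB7E7B

Stored little-endian, the bytes at ascending addresses are EB 7E 7B.
Read back as big-endian, the last byte is least significant, giving 0xEB7E7B.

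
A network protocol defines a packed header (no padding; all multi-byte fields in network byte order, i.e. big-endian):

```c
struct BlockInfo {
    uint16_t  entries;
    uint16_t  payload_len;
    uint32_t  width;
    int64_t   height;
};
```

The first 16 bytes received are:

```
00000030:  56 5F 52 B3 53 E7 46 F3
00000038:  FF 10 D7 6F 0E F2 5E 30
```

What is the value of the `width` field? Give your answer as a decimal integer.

1407665907

`width` follows `entries` (2 B), `payload_len` (2 B), so it starts at offset 2 + 2 = 4 and occupies 4 bytes.
Bytes at offsets 4..7: 53 E7 46 F3.
Big-endian stores the most-significant byte at the lowest address.
The bytes are already most-significant first: 0x53E746F3.
0x53E746F3 = 1407665907.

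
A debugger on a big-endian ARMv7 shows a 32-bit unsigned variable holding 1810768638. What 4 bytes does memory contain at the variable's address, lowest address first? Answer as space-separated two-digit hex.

6B EE 22 FE

1810768638 in hexadecimal, padded to 32 bits, is 0x6BEE22FE.
Split into bytes (most-significant first): 6B EE 22 FE.
Big-endian: lowest address holds the most-significant byte.
So the memory order matches the most-significant-first order: 6B EE 22 FE.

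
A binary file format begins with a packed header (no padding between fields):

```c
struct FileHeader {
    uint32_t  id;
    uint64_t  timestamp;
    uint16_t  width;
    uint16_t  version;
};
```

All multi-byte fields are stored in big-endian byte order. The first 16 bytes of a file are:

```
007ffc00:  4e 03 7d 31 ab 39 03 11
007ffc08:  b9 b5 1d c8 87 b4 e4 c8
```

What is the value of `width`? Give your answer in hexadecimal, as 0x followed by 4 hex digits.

0x87B4

`width` follows `id` (4 B), `timestamp` (8 B), so it starts at offset 4 + 8 = 12 and occupies 2 bytes.
Bytes at offsets 12..13: 87 B4.
Big-endian stores the most-significant byte at the lowest address.
The bytes are already most-significant first: 0x87B4.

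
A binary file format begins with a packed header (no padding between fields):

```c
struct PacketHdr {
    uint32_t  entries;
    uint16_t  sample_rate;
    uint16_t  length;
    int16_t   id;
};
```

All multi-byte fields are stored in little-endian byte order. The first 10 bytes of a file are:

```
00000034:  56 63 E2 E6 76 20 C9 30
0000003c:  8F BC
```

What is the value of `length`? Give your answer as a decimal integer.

`length` follows `entries` (4 B), `sample_rate` (2 B), so it starts at offset 4 + 2 = 6 and occupies 2 bytes.
Bytes at offsets 6..7: C9 30.
Little-endian stores the least-significant byte at the lowest address.
Reassemble most-significant byte first: 30 C9 → 0x30C9.
0x30C9 = 12489.

12489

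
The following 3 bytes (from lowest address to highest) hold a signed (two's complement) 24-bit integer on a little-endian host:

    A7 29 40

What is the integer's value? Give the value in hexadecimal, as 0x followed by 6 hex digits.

In little-endian order the low byte comes first in memory.
Reassemble most-significant byte first: 40 29 A7 → 0x4029A7.

0x4029A7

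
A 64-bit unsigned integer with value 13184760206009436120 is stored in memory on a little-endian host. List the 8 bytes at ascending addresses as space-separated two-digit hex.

D8 07 E6 2F 8D AD F9 B6

13184760206009436120 in hexadecimal, padded to 64 bits, is 0xB6F9AD8D2FE607D8.
Split into bytes (most-significant first): B6 F9 AD 8D 2F E6 07 D8.
Little-endian: lowest address holds the least-significant byte.
So at ascending addresses the bytes are D8 07 E6 2F 8D AD F9 B6.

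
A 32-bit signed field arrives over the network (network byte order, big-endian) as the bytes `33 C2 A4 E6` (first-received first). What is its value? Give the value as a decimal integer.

Big-endian stores the most-significant byte at the lowest address.
The bytes are already most-significant first: 0x33C2A4E6.
0x33C2A4E6 = 868394214.

868394214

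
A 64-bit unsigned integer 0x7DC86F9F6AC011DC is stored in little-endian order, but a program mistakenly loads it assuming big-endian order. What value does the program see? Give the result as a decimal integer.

Stored little-endian, the bytes at ascending addresses are DC 11 C0 6A 9F 6F C8 7D.
Read back as big-endian, the last byte is least significant, giving 0xDC11C06A9F6FC87D.
0xDC11C06A9F6FC87D = 15857667327122196605.

15857667327122196605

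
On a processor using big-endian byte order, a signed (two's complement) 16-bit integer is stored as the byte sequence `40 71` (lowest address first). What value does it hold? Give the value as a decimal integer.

Big-endian stores the most-significant byte at the lowest address.
The bytes are already most-significant first: 0x4071.
0x4071 = 16497.

16497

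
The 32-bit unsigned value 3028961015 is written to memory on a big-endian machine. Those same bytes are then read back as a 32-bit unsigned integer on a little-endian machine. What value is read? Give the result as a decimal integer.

3028961015 in 32-bit hexadecimal is 0xB48A46F7.
Stored big-endian, the bytes at ascending addresses are B4 8A 46 F7.
Read back as little-endian, the first byte is least significant, giving 0xF7468AB4.
0xF7468AB4 = 4148595380.

4148595380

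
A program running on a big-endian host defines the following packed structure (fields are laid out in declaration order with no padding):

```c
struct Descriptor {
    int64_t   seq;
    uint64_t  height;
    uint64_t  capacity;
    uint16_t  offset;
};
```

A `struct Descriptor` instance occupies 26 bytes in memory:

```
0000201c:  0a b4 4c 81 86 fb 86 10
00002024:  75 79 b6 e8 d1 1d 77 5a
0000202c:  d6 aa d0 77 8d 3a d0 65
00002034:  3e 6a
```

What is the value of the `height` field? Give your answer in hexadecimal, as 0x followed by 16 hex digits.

0x7579B6E8D11D775A

`height` follows `seq` (8 bytes), so it starts at byte offset 8 and occupies 8 bytes.
Bytes at offsets 8..15: 75 79 B6 E8 D1 1D 77 5A.
In big-endian order the high byte comes first in memory.
The bytes are already most-significant first: 0x7579B6E8D11D775A.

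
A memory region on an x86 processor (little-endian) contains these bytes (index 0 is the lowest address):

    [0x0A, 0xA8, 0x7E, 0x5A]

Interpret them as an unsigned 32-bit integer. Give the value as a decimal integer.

Little-endian: lowest address holds the least-significant byte.
Reassemble most-significant byte first: 5A 7E A8 0A → 0x5A7EA80A.
0x5A7EA80A = 1518249994.

1518249994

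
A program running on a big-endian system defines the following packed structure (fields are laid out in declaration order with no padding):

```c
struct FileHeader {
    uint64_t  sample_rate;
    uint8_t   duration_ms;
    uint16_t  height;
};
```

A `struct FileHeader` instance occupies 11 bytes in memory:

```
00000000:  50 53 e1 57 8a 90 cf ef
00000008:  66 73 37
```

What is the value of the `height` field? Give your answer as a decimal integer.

29495

`height` follows `sample_rate` (8 B), `duration_ms` (1 B), so it starts at offset 8 + 1 = 9 and occupies 2 bytes.
Bytes at offsets 9..10: 73 37.
In big-endian order the high byte comes first in memory.
The bytes are already most-significant first: 0x7337.
0x7337 = 29495.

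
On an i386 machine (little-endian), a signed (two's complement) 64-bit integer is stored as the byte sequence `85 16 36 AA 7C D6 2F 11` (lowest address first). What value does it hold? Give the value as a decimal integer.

1238444253470135941

In little-endian order the low byte comes first in memory.
Reassemble most-significant byte first: 11 2F D6 7C AA 36 16 85 → 0x112FD67CAA361685.
0x112FD67CAA361685 = 1238444253470135941.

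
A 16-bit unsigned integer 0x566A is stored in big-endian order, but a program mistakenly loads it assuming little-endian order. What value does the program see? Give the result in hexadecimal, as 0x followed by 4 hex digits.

Stored big-endian, the bytes at ascending addresses are 56 6A.
Read back as little-endian, the first byte is least significant, giving 0x6A56.

0x6A56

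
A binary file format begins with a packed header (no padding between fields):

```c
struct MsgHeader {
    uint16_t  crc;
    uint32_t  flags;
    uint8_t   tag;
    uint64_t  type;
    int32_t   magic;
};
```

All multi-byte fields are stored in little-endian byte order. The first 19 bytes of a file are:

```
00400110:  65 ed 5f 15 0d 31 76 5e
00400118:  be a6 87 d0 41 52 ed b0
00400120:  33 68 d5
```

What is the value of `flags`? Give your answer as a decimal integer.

`flags` follows `crc` (2 bytes), so it starts at byte offset 2 and occupies 4 bytes.
Bytes at offsets 2..5: 5F 15 0D 31.
Little-endian: lowest address holds the least-significant byte.
Reassemble most-significant byte first: 31 0D 15 5F → 0x310D155F.
0x310D155F = 822941023.

822941023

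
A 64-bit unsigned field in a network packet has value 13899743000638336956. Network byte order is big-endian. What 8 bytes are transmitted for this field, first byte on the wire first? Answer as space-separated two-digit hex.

C0 E5 CE 9D 76 45 2F BC

13899743000638336956 in hexadecimal, padded to 64 bits, is 0xC0E5CE9D76452FBC.
Split into bytes (most-significant first): C0 E5 CE 9D 76 45 2F BC.
Big-endian: lowest address holds the most-significant byte.
So the memory order matches the most-significant-first order: C0 E5 CE 9D 76 45 2F BC.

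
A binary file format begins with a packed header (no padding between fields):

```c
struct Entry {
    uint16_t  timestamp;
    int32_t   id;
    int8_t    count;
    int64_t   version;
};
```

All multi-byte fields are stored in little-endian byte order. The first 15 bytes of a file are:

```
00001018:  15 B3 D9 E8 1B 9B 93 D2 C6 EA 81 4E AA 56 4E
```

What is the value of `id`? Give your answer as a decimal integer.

`id` follows `timestamp` (2 bytes), so it starts at byte offset 2 and occupies 4 bytes.
Bytes at offsets 2..5: D9 E8 1B 9B.
Little-endian stores the least-significant byte at the lowest address.
Reassemble most-significant byte first: 9B 1B E8 D9 → 0x9B1BE8D9.
Top bit is set, so as a signed 32-bit value this is 0x9B1BE8D9 − 2^32 = -1692669735.

-1692669735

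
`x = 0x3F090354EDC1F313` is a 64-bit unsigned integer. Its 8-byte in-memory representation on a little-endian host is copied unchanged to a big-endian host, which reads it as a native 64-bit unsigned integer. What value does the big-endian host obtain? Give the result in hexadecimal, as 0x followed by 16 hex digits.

Stored little-endian, the bytes at ascending addresses are 13 F3 C1 ED 54 03 09 3F.
Read back as big-endian, the last byte is least significant, giving 0x13F3C1ED5403093F.

0x13F3C1ED5403093F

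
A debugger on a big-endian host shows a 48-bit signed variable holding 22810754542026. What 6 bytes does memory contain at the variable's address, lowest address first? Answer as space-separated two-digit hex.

22810754542026 in hexadecimal, padded to 48 bits, is 0x14BF0AEBE9CA.
Split into bytes (most-significant first): 14 BF 0A EB E9 CA.
Big-endian: lowest address holds the most-significant byte.
So the memory order matches the most-significant-first order: 14 BF 0A EB E9 CA.

14 BF 0A EB E9 CA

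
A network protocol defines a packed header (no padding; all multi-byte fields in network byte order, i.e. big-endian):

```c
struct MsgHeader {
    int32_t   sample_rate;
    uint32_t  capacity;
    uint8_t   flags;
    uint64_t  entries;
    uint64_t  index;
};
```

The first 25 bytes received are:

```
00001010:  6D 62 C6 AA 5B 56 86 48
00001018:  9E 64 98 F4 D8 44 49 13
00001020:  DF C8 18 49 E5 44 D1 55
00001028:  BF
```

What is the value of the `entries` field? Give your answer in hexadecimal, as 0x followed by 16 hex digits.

0x6498F4D8444913DF

`entries` follows `sample_rate` (4 B), `capacity` (4 B), `flags` (1 B), so it starts at offset 4 + 4 + 1 = 9 and occupies 8 bytes.
Bytes at offsets 9..16: 64 98 F4 D8 44 49 13 DF.
In big-endian order the high byte comes first in memory.
The bytes are already most-significant first: 0x6498F4D8444913DF.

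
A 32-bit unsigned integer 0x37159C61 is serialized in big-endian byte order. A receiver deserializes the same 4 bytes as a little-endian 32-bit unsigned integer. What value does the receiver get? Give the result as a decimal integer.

1637618999

Stored big-endian, the bytes at ascending addresses are 37 15 9C 61.
Read back as little-endian, the first byte is least significant, giving 0x619C1537.
0x619C1537 = 1637618999.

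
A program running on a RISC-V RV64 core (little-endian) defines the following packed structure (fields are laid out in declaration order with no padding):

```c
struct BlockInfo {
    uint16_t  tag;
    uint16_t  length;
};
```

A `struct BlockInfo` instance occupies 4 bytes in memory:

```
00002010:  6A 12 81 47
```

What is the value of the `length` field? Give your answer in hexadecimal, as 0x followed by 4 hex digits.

0x4781

`length` follows `tag` (2 bytes), so it starts at byte offset 2 and occupies 2 bytes.
Bytes at offsets 2..3: 81 47.
Little-endian: lowest address holds the least-significant byte.
Reassemble most-significant byte first: 47 81 → 0x4781.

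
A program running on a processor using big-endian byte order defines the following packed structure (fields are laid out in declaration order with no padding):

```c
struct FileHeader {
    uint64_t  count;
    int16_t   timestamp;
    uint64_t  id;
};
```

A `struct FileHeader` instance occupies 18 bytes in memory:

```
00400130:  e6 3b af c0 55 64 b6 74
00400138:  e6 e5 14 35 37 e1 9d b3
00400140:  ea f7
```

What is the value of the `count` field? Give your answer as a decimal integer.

16590046892950599284

`count` is the first field, at byte offset 0, occupying 8 bytes.
Bytes at offsets 0..7: E6 3B AF C0 55 64 B6 74.
In big-endian order the high byte comes first in memory.
The bytes are already most-significant first: 0xE63BAFC05564B674.
0xE63BAFC05564B674 = 16590046892950599284.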